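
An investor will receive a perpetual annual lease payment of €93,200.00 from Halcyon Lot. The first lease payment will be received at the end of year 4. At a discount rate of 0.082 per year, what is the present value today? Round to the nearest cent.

€897264.07

Value at end of year 3: C / r = €93,200.00 / 0.082 = €1,136,585.3659
Discount to today: PV = €1,136,585.3659 / (1 + 0.082)^3 = €1,136,585.3659 / 1.266723 = €897,264.07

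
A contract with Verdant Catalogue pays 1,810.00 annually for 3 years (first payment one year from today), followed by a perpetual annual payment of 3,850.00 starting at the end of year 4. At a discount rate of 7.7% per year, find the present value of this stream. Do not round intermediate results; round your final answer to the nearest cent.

PV of 3-year annuity: 1,810.00 × [1 − (1+0.077)^−3] / 0.077 = 4689.91140
Perpetuity value at year 3: 3,850.00 / 0.077 = 50000.00000
PV of perpetuity: 50000.00000 / (1+0.077)^3 = 40024.22160
Total PV = 4689.91140 + 40024.22160 = 44714.13300

44714.13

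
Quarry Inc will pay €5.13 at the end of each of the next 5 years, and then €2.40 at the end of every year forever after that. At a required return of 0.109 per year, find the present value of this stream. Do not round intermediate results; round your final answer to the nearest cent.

€32.13

PV of 5-year annuity: €5.13 × [1 − (1+0.109)^−5] / 0.109 = 19.00774
Perpetuity value at year 5: €2.40 / 0.109 = 22.01835
PV of perpetuity: 22.01835 / (1+0.109)^5 = 13.12584
Total PV = 19.00774 + 13.12584 = 32.13358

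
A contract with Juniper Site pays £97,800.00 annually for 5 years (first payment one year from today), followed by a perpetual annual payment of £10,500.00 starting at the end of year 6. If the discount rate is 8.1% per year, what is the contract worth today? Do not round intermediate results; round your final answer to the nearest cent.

PV of 5-year annuity: £97,800.00 × [1 − (1+0.081)^−5] / 0.081 = 389460.02646
Perpetuity value at year 5: £10,500.00 / 0.081 = 129629.62963
PV of perpetuity: 129629.62963 / (1+0.081)^5 = 87816.43660
Total PV = 389460.02646 + 87816.43660 = 477276.46306

£477276.46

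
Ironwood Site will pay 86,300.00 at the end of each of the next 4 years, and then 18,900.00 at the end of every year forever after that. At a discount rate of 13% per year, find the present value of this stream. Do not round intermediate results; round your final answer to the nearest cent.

PV of 4-year annuity: 86,300.00 × [1 − (1+0.13)^−4] / 0.13 = 256696.87539
Perpetuity value at year 4: 18,900.00 / 0.13 = 145384.61538
PV of perpetuity: 145384.61538 / (1+0.13)^4 = 89167.10733
Total PV = 256696.87539 + 89167.10733 = 345863.98273

345863.98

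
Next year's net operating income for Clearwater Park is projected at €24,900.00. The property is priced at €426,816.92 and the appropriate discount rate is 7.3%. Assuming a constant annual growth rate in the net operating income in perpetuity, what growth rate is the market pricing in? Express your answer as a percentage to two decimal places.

1.47%

P = D₁/(r−g) ⇒ g = r − D₁/P = 0.073 − €24,900.00/€426,816.92 = 0.014661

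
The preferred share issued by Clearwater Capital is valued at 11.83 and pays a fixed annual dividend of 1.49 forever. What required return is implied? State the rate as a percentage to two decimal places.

12.60%

P = C/r ⇒ r = C/P = 1.49/11.83 = 0.125951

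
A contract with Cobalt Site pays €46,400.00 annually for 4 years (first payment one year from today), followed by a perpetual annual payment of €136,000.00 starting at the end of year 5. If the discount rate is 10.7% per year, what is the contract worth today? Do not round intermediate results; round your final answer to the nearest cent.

€991258.96

PV of 4-year annuity: €46,400.00 × [1 − (1+0.107)^−4] / 0.107 = 144880.41415
Perpetuity value at year 4: €136,000.00 / 0.107 = 1271028.03738
PV of perpetuity: 1271028.03738 / (1+0.107)^4 = 846378.54763
Total PV = 144880.41415 + 846378.54763 = 991258.96178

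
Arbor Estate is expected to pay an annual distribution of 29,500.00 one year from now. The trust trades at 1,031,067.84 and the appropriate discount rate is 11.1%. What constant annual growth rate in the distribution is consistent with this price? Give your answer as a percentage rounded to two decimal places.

8.24%

P = D₁/(r−g) ⇒ g = r − D₁/P = 0.111 − 29,500.00/1,031,067.84 = 0.082389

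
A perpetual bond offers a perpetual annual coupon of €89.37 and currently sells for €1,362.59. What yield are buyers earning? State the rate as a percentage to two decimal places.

6.56%

P = C/r ⇒ r = C/P = €89.37/€1,362.59 = 0.065588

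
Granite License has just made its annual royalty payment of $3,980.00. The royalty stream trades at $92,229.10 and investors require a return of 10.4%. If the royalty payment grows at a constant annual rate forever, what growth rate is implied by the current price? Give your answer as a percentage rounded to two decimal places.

P = D₀(1+g)/(r−g) ⇒ P(r−g) = D₀(1+g) ⇒ g(P+D₀) = P·r − D₀
g = (P·r − D₀)/(P + D₀) = ($92,229.10×0.104 − $3,980.00) / ($92,229.10 + $3,980.00) = 0.058329

5.83%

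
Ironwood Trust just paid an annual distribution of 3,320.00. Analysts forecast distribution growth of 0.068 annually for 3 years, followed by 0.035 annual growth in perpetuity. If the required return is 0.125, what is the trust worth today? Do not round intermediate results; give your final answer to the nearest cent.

D_1 = 3545.76000
D_2 = 3786.87168
D_3 = 4044.37895
Terminal value at year 3: TV = D_3×(1+g_2)/(r−g_2) = 4185.93222/0.09 = 46510.35797
P_0 = D_1/(1+r)^1 + D_2/(1+r)^2 + D_3/(1+r)^3 + TV/(1+r)^3
    = 3151.78667 + 2992.09614 + 2840.49660 + 32665.71095 = 41650.09036

41650.09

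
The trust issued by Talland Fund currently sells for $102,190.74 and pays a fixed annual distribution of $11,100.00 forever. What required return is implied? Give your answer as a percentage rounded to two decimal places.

10.86%

P = C/r ⇒ r = C/P = $11,100.00/$102,190.74 = 0.108620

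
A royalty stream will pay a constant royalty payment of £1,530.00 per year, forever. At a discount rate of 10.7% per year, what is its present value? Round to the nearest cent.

£14299.07

Level perpetuity: PV = C / r = £1,530.00 / 0.107 = £14,299.07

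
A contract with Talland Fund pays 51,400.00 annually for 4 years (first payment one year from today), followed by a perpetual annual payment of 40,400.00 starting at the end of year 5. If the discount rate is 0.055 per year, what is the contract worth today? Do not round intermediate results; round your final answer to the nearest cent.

PV of 4-year annuity: 51,400.00 × [1 − (1+0.055)^−4] / 0.055 = 180164.71626
Perpetuity value at year 4: 40,400.00 / 0.055 = 734545.45455
PV of perpetuity: 734545.45455 / (1+0.055)^4 = 592937.38963
Total PV = 180164.71626 + 592937.38963 = 773102.10589

773102.11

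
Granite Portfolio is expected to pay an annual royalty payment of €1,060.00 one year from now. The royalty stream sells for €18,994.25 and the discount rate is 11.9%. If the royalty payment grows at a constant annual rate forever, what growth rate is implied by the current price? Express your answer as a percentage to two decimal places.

P = D₁/(r−g) ⇒ g = r − D₁/P = 0.119 − €1,060.00/€18,994.25 = 0.063194

6.32%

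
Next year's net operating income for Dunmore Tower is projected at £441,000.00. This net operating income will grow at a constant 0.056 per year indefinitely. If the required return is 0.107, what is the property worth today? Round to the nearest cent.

Growing perpetuity: P = D₁ / (r − g) = £441,000.0000 / (0.107 − 0.056) = £8,647,058.82

£8647058.82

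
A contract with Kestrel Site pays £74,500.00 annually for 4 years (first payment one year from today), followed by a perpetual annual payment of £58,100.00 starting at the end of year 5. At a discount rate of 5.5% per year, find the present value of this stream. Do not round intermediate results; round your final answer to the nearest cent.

PV of 4-year annuity: £74,500.00 × [1 − (1+0.055)^−4] / 0.055 = 261133.68407
Perpetuity value at year 4: £58,100.00 / 0.055 = 1056363.63636
PV of perpetuity: 1056363.63636 / (1+0.055)^4 = 852714.41429
Total PV = 261133.68407 + 852714.41429 = 1113848.09836

£1113848.10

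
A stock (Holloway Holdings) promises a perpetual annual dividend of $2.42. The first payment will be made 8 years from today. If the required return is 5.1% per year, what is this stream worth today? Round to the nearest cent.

$33.50

Value at end of year 7: C / r = $2.42 / 0.051 = $47.4510
Discount to today: PV = $47.4510 / (1 + 0.051)^7 = $47.4510 / 1.416508 = $33.50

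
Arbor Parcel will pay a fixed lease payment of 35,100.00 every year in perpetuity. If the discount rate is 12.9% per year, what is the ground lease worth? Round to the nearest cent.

272093.02

Level perpetuity: PV = C / r = 35,100.00 / 0.129 = 272,093.02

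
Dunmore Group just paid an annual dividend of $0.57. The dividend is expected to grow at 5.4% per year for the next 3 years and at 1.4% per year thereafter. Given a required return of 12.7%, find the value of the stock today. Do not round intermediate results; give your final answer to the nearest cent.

D_1 = 0.60078
D_2 = 0.63322
D_3 = 0.66742
Terminal value at year 3: TV = D_3×(1+g_2)/(r−g_2) = 0.67676/0.113 = 5.98903
P_0 = D_1/(1+r)^1 + D_2/(1+r)^2 + D_3/(1+r)^3 + TV/(1+r)^3
    = 0.53308 + 0.49855 + 0.46626 + 4.18393 = 5.68182

$5.68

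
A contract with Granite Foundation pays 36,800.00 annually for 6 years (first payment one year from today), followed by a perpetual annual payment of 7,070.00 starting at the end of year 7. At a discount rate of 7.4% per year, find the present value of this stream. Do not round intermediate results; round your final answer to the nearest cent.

235516.67

PV of 6-year annuity: 36,800.00 × [1 − (1+0.074)^−6] / 0.074 = 173263.42501
Perpetuity value at year 6: 7,070.00 / 0.074 = 95540.54054
PV of perpetuity: 95540.54054 / (1+0.074)^6 = 62253.24666
Total PV = 173263.42501 + 62253.24666 = 235516.67167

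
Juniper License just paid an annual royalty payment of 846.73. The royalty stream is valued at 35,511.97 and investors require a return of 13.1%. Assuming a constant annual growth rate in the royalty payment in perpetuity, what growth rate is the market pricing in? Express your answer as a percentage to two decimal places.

P = D₀(1+g)/(r−g) ⇒ P(r−g) = D₀(1+g) ⇒ g(P+D₀) = P·r − D₀
g = (P·r − D₀)/(P + D₀) = (35,511.97×0.131 − 846.73) / (35,511.97 + 846.73) = 0.104661

10.47%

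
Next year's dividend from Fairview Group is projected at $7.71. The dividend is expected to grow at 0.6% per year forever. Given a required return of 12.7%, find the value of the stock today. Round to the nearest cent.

Growing perpetuity: P = D₁ / (r − g) = $7.7100 / (0.127 − 0.006) = $63.72

$63.72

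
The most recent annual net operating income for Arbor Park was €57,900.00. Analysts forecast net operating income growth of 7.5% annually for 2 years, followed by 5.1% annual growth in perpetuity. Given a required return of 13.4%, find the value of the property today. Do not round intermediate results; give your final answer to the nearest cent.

€765780.74

D_1 = 62242.50000
D_2 = 66910.68750
Terminal value at year 2: TV = D_2×(1+g_2)/(r−g_2) = 70323.13256/0.083 = 847266.65738
P_0 = D_1/(1+r)^1 + D_2/(1+r)^2 + TV/(1+r)^2
    = 54887.56614 + 52031.86384 + 658861.31204 = 765780.74202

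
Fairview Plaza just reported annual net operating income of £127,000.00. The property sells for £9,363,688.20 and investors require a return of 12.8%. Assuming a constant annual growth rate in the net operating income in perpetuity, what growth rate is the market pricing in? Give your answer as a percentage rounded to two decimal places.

11.29%

P = D₀(1+g)/(r−g) ⇒ P(r−g) = D₀(1+g) ⇒ g(P+D₀) = P·r − D₀
g = (P·r − D₀)/(P + D₀) = (£9,363,688.20×0.128 − £127,000.00) / (£9,363,688.20 + £127,000.00) = 0.112906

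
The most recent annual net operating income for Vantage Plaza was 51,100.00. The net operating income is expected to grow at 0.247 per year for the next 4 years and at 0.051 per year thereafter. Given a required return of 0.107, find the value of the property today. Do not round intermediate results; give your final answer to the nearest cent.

1821954.21

D_1 = 63721.70000
D_2 = 79460.95990
D_3 = 99087.81700
D_4 = 123562.50779
Terminal value at year 4: TV = D_4×(1+g_2)/(r−g_2) = 129864.19569/0.056 = 2319003.49447
P_0 = D_1/(1+r)^1 + D_2/(1+r)^2 + D_3/(1+r)^3 + D_4/(1+r)^4 + TV/(1+r)^4
    = 57562.51129 + 64842.32302 + 73042.79747 + 82280.36897 + 1544226.21049 = 1821954.21124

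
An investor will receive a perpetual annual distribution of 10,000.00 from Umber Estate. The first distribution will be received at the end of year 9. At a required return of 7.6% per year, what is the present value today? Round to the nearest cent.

73229.87

Value at end of year 8: C / r = 10,000.00 / 0.076 = 131,578.9474
Discount to today: PV = 131,578.9474 / (1 + 0.076)^8 = 131,578.9474 / 1.796794 = 73,229.87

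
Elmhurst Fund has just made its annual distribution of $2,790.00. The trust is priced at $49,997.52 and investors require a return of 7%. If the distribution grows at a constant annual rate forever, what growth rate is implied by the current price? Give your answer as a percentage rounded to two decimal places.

P = D₀(1+g)/(r−g) ⇒ P(r−g) = D₀(1+g) ⇒ g(P+D₀) = P·r − D₀
g = (P·r − D₀)/(P + D₀) = ($49,997.52×0.07 − $2,790.00) / ($49,997.52 + $2,790.00) = 0.013447

1.34%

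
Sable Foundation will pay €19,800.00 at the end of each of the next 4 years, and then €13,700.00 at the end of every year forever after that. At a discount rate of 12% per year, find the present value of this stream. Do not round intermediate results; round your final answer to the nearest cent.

€132694.50

PV of 4-year annuity: €19,800.00 × [1 − (1+0.12)^−4] / 0.12 = 60139.51706
Perpetuity value at year 4: €13,700.00 / 0.12 = 114166.66667
PV of perpetuity: 114166.66667 / (1+0.12)^4 = 72554.98062
Total PV = 60139.51706 + 72554.98062 = 132694.49768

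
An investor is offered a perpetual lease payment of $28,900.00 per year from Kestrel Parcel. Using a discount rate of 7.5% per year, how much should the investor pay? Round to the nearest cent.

$385333.33

Level perpetuity: PV = C / r = $28,900.00 / 0.075 = $385,333.33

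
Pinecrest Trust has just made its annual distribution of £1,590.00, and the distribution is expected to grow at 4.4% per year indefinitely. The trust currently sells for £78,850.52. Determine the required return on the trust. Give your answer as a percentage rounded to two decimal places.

D₁ = £1,590.00 × 1.044 = £1,659.9600
P = D₁/(r − g) ⇒ r = D₁/P + g = £1,659.9600/£78,850.52 + 0.044 = 0.021052 + 0.044 = 0.065052

6.51%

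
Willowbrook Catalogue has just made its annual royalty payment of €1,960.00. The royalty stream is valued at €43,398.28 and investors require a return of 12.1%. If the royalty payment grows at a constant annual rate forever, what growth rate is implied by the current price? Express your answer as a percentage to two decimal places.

7.26%

P = D₀(1+g)/(r−g) ⇒ P(r−g) = D₀(1+g) ⇒ g(P+D₀) = P·r − D₀
g = (P·r − D₀)/(P + D₀) = (€43,398.28×0.121 − €1,960.00) / (€43,398.28 + €1,960.00) = 0.072560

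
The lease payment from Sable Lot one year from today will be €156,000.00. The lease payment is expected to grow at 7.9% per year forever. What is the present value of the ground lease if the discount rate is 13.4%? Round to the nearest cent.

€2836363.64

Growing perpetuity: P = D₁ / (r − g) = €156,000.0000 / (0.134 − 0.079) = €2,836,363.64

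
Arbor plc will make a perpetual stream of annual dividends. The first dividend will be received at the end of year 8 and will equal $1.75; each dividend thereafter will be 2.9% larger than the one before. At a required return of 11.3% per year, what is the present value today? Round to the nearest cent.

$9.85

Value at end of year 7: C₁ / (r − g) = $1.75 / (0.113 − 0.029) = $20.8333
Discount to today: PV = $20.8333 / (1 + 0.113)^7 = $20.8333 / 2.115759 = $9.85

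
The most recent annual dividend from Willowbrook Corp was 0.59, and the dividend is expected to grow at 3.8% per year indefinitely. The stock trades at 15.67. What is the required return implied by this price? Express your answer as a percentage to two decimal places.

D₁ = 0.59 × 1.038 = 0.6124
P = D₁/(r − g) ⇒ r = D₁/P + g = 0.6124/15.67 + 0.038 = 0.039082 + 0.038 = 0.077082

7.71%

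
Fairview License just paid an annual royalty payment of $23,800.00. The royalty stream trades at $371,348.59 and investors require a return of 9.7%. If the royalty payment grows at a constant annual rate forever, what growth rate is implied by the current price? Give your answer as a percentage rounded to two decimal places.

3.09%

P = D₀(1+g)/(r−g) ⇒ P(r−g) = D₀(1+g) ⇒ g(P+D₀) = P·r − D₀
g = (P·r − D₀)/(P + D₀) = ($371,348.59×0.097 − $23,800.00) / ($371,348.59 + $23,800.00) = 0.030927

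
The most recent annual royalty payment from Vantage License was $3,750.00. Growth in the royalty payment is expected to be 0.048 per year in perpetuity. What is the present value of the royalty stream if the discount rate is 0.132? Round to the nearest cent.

$46785.71

D₁ = D₀ × (1 + g) = $3,750.00 × 1.048 = $3,930.0000
Growing perpetuity: P = D₁ / (r − g) = $3,930.0000 / (0.132 − 0.048) = $46,785.71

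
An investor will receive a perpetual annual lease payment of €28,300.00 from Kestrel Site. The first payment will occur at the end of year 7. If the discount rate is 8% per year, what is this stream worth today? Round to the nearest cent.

€222922.51

Value at end of year 6: C / r = €28,300.00 / 0.08 = €353,750.0000
Discount to today: PV = €353,750.0000 / (1 + 0.08)^6 = €353,750.0000 / 1.586874 = €222,922.51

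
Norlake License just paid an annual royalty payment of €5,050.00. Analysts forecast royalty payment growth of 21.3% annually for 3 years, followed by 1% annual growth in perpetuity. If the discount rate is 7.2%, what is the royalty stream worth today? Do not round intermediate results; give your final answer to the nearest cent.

D_1 = 6125.65000
D_2 = 7430.41345
D_3 = 9013.09151
Terminal value at year 3: TV = D_3×(1+g_2)/(r−g_2) = 9103.22243/0.062 = 146826.16823
P_0 = D_1/(1+r)^1 + D_2/(1+r)^2 + D_3/(1+r)^3 + TV/(1+r)^3
    = 5714.22575 + 6465.81701 + 7316.26495 + 119184.31615 = 138680.62385

€138680.62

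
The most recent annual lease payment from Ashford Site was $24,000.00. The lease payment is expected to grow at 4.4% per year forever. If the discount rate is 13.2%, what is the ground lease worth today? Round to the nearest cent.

D₁ = D₀ × (1 + g) = $24,000.00 × 1.044 = $25,056.0000
Growing perpetuity: P = D₁ / (r − g) = $25,056.0000 / (0.132 − 0.044) = $284,727.27

$284727.27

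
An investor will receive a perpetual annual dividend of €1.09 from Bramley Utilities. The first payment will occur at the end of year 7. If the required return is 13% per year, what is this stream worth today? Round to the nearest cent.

Value at end of year 6: C / r = €1.09 / 0.13 = €8.3846
Discount to today: PV = €8.3846 / (1 + 0.13)^6 = €8.3846 / 2.081952 = €4.03

€4.03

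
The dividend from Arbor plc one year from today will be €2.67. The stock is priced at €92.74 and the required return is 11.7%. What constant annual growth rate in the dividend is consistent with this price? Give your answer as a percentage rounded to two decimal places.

P = D₁/(r−g) ⇒ g = r − D₁/P = 0.117 − €2.67/€92.74 = 0.088210

8.82%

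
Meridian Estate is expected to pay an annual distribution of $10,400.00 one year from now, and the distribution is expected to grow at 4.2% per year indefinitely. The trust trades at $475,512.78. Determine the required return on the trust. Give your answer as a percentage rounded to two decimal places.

P = D₁/(r − g) ⇒ r = D₁/P + g = $10,400.0000/$475,512.78 + 0.042 = 0.021871 + 0.042 = 0.063871

6.39%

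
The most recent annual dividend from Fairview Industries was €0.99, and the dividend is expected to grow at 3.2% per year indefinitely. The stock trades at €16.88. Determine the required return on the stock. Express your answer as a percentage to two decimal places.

D₁ = €0.99 × 1.032 = €1.0217
P = D₁/(r − g) ⇒ r = D₁/P + g = €1.0217/€16.88 + 0.032 = 0.060526 + 0.032 = 0.092526

9.25%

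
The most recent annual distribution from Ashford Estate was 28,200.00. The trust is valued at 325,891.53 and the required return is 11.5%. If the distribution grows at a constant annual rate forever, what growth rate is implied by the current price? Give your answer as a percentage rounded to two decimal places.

2.62%

P = D₀(1+g)/(r−g) ⇒ P(r−g) = D₀(1+g) ⇒ g(P+D₀) = P·r − D₀
g = (P·r − D₀)/(P + D₀) = (325,891.53×0.115 − 28,200.00) / (325,891.53 + 28,200.00) = 0.026201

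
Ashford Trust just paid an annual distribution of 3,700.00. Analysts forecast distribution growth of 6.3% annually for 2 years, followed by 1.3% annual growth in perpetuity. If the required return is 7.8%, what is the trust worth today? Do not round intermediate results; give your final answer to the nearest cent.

63315.78

D_1 = 3933.10000
D_2 = 4180.88530
Terminal value at year 2: TV = D_2×(1+g_2)/(r−g_2) = 4235.23681/0.065 = 65157.48937
P_0 = D_1/(1+r)^1 + D_2/(1+r)^2 + TV/(1+r)^2
    = 3648.51577 + 3597.74793 + 56069.51767 = 63315.78136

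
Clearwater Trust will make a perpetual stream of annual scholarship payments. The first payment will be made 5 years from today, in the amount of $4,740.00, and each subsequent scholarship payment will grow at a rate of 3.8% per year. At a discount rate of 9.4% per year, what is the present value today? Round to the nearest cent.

Value at end of year 4: C₁ / (r − g) = $4,740.00 / (0.094 − 0.038) = $84,642.8571
Discount to today: PV = $84,642.8571 / (1 + 0.094)^4 = $84,642.8571 / 1.432416 = $59,090.96

$59090.96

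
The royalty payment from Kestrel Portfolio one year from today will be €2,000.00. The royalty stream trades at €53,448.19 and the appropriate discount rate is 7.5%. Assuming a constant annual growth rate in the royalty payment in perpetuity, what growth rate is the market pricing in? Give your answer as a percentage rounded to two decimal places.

P = D₁/(r−g) ⇒ g = r − D₁/P = 0.075 − €2,000.00/€53,448.19 = 0.037581

3.76%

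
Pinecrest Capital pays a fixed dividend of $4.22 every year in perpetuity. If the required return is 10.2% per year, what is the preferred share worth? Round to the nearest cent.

$41.37

Level perpetuity: PV = C / r = $4.22 / 0.102 = $41.37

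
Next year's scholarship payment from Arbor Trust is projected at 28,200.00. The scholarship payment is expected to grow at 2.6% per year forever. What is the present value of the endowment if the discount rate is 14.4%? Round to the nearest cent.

238983.05

Growing perpetuity: P = D₁ / (r − g) = 28,200.0000 / (0.144 − 0.026) = 238,983.05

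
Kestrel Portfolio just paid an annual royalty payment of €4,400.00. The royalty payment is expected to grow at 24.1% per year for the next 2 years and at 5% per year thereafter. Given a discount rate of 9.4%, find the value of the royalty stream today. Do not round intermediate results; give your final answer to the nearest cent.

D_1 = 5460.40000
D_2 = 6776.35640
Terminal value at year 2: TV = D_2×(1+g_2)/(r−g_2) = 7115.17422/0.044 = 161708.50500
P_0 = D_1/(1+r)^1 + D_2/(1+r)^2 + TV/(1+r)^2
    = 4991.22486 + 5661.89219 + 135113.33633 = 145766.45338

€145766.45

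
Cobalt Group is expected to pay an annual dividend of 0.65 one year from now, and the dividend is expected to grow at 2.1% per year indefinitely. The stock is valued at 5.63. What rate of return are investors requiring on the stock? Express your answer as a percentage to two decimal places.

P = D₁/(r − g) ⇒ r = D₁/P + g = 0.6500/5.63 + 0.021 = 0.115453 + 0.021 = 0.136453

13.65%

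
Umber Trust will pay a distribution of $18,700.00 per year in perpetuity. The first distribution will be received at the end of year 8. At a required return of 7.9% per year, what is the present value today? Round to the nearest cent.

Value at end of year 7: C / r = $18,700.00 / 0.079 = $236,708.8608
Discount to today: PV = $236,708.8608 / (1 + 0.079)^7 = $236,708.8608 / 1.702747 = $139,015.88

$139015.88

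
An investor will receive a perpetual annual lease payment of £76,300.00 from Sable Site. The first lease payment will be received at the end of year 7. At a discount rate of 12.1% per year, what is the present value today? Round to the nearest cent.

£317764.58

Value at end of year 6: C / r = £76,300.00 / 0.121 = £630,578.5124
Discount to today: PV = £630,578.5124 / (1 + 0.121)^6 = £630,578.5124 / 1.984420 = £317,764.58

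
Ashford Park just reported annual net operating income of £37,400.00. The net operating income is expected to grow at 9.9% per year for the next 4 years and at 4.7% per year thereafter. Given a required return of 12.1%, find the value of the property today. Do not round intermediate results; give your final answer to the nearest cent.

D_1 = 41102.60000
D_2 = 45171.75740
D_3 = 49643.76138
D_4 = 54558.49376
Terminal value at year 4: TV = D_4×(1+g_2)/(r−g_2) = 57122.74297/0.074 = 771928.95900
P_0 = D_1/(1+r)^1 + D_2/(1+r)^2 + D_3/(1+r)^3 + D_4/(1+r)^4 + TV/(1+r)^4
    = 36666.01249 + 35946.42973 + 35240.96902 + 34549.35321 + 488826.65966 = 631229.42411

£631229.42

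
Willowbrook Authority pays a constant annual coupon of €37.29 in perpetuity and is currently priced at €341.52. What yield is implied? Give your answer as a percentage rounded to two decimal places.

10.92%

P = C/r ⇒ r = C/P = €37.29/€341.52 = 0.109188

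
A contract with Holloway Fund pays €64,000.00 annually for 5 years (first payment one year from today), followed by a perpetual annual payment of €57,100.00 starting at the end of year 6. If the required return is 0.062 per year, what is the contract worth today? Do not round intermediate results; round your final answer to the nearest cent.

PV of 5-year annuity: €64,000.00 × [1 − (1+0.062)^−5] / 0.062 = 268130.79136
Perpetuity value at year 5: €57,100.00 / 0.062 = 920967.74194
PV of perpetuity: 920967.74194 / (1+0.062)^5 = 681744.80152
Total PV = 268130.79136 + 681744.80152 = 949875.59288

€949875.59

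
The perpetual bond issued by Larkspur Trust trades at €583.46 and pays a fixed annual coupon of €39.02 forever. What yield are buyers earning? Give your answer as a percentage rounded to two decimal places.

6.69%

P = C/r ⇒ r = C/P = €39.02/€583.46 = 0.066877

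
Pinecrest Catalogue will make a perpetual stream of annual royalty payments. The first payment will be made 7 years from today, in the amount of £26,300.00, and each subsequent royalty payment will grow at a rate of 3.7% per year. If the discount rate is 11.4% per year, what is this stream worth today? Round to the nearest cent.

Value at end of year 6: C₁ / (r − g) = £26,300.00 / (0.114 − 0.037) = £341,558.4416
Discount to today: PV = £341,558.4416 / (1 + 0.114)^6 = £341,558.4416 / 1.911222 = £178,712.07

£178712.07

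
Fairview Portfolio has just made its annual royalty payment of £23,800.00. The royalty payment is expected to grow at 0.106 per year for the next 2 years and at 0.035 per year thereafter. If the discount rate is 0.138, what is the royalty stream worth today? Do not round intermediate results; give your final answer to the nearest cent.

D_1 = 26322.80000
D_2 = 29113.01680
Terminal value at year 2: TV = D_2×(1+g_2)/(r−g_2) = 30131.97239/0.103 = 292543.42124
P_0 = D_1/(1+r)^1 + D_2/(1+r)^2 + TV/(1+r)^2
    = 23130.75571 + 22480.33024 + 225894.58060 = 271505.66656

£271505.67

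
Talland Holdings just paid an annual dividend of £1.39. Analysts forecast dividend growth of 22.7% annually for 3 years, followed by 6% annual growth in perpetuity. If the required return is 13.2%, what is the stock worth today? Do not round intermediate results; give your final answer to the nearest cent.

£30.97

D_1 = 1.70553
D_2 = 2.09269
D_3 = 2.56772
Terminal value at year 3: TV = D_3×(1+g_2)/(r−g_2) = 2.72179/0.072 = 37.80262
P_0 = D_1/(1+r)^1 + D_2/(1+r)^2 + D_3/(1+r)^3 + TV/(1+r)^3
    = 1.50665 + 1.63309 + 1.77015 + 26.06049 = 30.97038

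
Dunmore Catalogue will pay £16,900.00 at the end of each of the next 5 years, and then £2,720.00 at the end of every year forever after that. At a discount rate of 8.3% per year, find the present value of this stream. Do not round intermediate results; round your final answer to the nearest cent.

£88942.86

PV of 5-year annuity: £16,900.00 × [1 − (1+0.083)^−5] / 0.083 = 66946.61829
Perpetuity value at year 5: £2,720.00 / 0.083 = 32771.08434
PV of perpetuity: 32771.08434 / (1+0.083)^5 = 21996.24400
Total PV = 66946.61829 + 21996.24400 = 88942.86229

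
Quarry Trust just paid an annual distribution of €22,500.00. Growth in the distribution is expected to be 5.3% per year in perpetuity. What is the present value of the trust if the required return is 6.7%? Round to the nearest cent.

D₁ = D₀ × (1 + g) = €22,500.00 × 1.053 = €23,692.5000
Growing perpetuity: P = D₁ / (r − g) = €23,692.5000 / (0.067 − 0.053) = €1,692,321.43

€1692321.43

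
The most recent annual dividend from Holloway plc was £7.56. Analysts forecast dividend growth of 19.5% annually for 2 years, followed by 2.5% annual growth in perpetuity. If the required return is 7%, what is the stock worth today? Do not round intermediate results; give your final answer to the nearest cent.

£232.66

D_1 = 9.03420
D_2 = 10.79587
Terminal value at year 2: TV = D_2×(1+g_2)/(r−g_2) = 11.06577/0.045 = 245.90590
P_0 = D_1/(1+r)^1 + D_2/(1+r)^2 + TV/(1+r)^2
    = 8.44318 + 9.42953 + 214.78374 = 232.65645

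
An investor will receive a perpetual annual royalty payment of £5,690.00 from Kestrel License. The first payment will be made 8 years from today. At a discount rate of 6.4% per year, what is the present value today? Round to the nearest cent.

Value at end of year 7: C / r = £5,690.00 / 0.064 = £88,906.2500
Discount to today: PV = £88,906.2500 / (1 + 0.064)^7 = £88,906.2500 / 1.543801 = £57,589.18

£57589.18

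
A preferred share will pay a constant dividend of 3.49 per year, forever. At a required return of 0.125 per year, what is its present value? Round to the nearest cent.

Level perpetuity: PV = C / r = 3.49 / 0.125 = 27.92

27.92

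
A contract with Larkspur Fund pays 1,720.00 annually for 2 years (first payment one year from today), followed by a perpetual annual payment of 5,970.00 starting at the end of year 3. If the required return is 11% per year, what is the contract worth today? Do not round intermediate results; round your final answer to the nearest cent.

PV of 2-year annuity: 1,720.00 × [1 − (1+0.11)^−2] / 0.11 = 2945.54013
Perpetuity value at year 2: 5,970.00 / 0.11 = 54272.72727
PV of perpetuity: 54272.72727 / (1+0.11)^2 = 44048.96297
Total PV = 2945.54013 + 44048.96297 = 46994.50310

46994.50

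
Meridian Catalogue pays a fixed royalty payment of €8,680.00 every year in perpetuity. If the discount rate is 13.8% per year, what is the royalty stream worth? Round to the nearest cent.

Level perpetuity: PV = C / r = €8,680.00 / 0.138 = €62,898.55

€62898.55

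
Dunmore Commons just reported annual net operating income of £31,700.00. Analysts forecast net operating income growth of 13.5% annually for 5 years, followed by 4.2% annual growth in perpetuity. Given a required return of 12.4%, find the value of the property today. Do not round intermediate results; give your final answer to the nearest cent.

£586137.23

D_1 = 35979.50000
D_2 = 40836.73250
D_3 = 46349.69139
D_4 = 52606.89972
D_5 = 59708.83119
Terminal value at year 5: TV = D_5×(1+g_2)/(r−g_2) = 62216.60210/0.082 = 758739.04997
P_0 = D_1/(1+r)^1 + D_2/(1+r)^2 + D_3/(1+r)^3 + D_4/(1+r)^4 + D_5/(1+r)^5 + TV/(1+r)^5
    = 32010.23132 + 32323.49871 + 32639.83188 + 32959.26084 + 33281.81588 + 422922.58717 = 586137.22579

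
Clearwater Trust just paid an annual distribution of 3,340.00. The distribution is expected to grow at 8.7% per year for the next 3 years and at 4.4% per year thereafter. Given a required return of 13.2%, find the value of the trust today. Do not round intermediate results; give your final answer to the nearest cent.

44328.63

D_1 = 3630.58000
D_2 = 3946.44046
D_3 = 4289.78078
Terminal value at year 3: TV = D_3×(1+g_2)/(r−g_2) = 4478.53113/0.088 = 50892.39925
P_0 = D_1/(1+r)^1 + D_2/(1+r)^2 + D_3/(1+r)^3 + TV/(1+r)^3
    = 3207.22615 + 3079.73041 + 2957.30296 + 35084.36698 = 44328.62650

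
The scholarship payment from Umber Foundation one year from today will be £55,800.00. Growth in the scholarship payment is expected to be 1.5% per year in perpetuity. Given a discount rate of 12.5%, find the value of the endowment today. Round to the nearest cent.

£507272.73

Growing perpetuity: P = D₁ / (r − g) = £55,800.0000 / (0.125 − 0.015) = £507,272.73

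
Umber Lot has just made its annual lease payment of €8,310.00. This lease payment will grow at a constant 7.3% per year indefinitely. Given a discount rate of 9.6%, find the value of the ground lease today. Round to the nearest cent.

€387679.57

D₁ = D₀ × (1 + g) = €8,310.00 × 1.073 = €8,916.6300
Growing perpetuity: P = D₁ / (r − g) = €8,916.6300 / (0.096 − 0.073) = €387,679.57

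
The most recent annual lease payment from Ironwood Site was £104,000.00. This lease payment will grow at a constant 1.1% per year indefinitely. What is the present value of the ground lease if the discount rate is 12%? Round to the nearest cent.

D₁ = D₀ × (1 + g) = £104,000.00 × 1.011 = £105,144.0000
Growing perpetuity: P = D₁ / (r − g) = £105,144.0000 / (0.12 − 0.011) = £964,623.85

£964623.85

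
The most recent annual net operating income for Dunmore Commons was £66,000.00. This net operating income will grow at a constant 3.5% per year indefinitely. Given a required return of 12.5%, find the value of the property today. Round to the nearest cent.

£759000.00

D₁ = D₀ × (1 + g) = £66,000.00 × 1.035 = £68,310.0000
Growing perpetuity: P = D₁ / (r − g) = £68,310.0000 / (0.125 − 0.035) = £759,000.00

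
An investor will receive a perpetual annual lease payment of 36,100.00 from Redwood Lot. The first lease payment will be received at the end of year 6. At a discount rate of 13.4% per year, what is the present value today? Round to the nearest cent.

Value at end of year 5: C / r = 36,100.00 / 0.134 = 269,402.9851
Discount to today: PV = 269,402.9851 / (1 + 0.134)^5 = 269,402.9851 / 1.875276 = 143,660.42

143660.42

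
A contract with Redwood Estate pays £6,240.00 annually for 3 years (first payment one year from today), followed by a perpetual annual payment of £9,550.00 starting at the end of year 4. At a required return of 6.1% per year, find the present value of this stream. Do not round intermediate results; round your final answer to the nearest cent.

£147726.05

PV of 3-year annuity: £6,240.00 × [1 − (1+0.061)^−3] / 0.061 = 16648.78252
Perpetuity value at year 3: £9,550.00 / 0.061 = 156557.37705
PV of perpetuity: 156557.37705 / (1+0.061)^3 = 131077.26918
Total PV = 16648.78252 + 131077.26918 = 147726.05171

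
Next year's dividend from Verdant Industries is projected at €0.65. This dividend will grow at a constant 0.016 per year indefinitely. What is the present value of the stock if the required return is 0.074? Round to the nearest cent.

Growing perpetuity: P = D₁ / (r − g) = €0.6500 / (0.074 − 0.016) = €11.21

€11.21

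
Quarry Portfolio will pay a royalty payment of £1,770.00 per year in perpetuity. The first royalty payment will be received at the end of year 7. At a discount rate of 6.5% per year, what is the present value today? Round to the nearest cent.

£18662.18

Value at end of year 6: C / r = £1,770.00 / 0.065 = £27,230.7692
Discount to today: PV = £27,230.7692 / (1 + 0.065)^6 = £27,230.7692 / 1.459142 = £18,662.18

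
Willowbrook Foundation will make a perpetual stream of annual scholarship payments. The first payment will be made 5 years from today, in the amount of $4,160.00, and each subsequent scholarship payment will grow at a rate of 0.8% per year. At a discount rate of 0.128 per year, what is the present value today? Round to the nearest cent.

Value at end of year 4: C₁ / (r − g) = $4,160.00 / (0.128 − 0.008) = $34,666.6667
Discount to today: PV = $34,666.6667 / (1 + 0.128)^4 = $34,666.6667 / 1.618961 = $21,412.91

$21412.91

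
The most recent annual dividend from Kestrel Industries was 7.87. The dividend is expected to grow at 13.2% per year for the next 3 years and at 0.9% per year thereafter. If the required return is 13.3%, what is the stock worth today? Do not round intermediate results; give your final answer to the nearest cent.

D_1 = 8.90884
D_2 = 10.08481
D_3 = 11.41600
Terminal value at year 3: TV = D_3×(1+g_2)/(r−g_2) = 11.51875/0.124 = 92.89311
P_0 = D_1/(1+r)^1 + D_2/(1+r)^2 + D_3/(1+r)^3 + TV/(1+r)^3
    = 7.86305 + 7.85611 + 7.84918 + 63.86954 = 87.43788

87.44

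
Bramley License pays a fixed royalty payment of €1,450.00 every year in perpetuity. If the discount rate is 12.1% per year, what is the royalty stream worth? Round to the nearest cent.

Level perpetuity: PV = C / r = €1,450.00 / 0.121 = €11,983.47

€11983.47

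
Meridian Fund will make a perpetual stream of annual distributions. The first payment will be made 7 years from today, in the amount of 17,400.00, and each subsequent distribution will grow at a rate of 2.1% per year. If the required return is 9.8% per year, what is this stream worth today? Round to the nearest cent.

Value at end of year 6: C₁ / (r − g) = 17,400.00 / (0.098 − 0.021) = 225,974.0260
Discount to today: PV = 225,974.0260 / (1 + 0.098)^6 = 225,974.0260 / 1.752323 = 128,956.87

128956.87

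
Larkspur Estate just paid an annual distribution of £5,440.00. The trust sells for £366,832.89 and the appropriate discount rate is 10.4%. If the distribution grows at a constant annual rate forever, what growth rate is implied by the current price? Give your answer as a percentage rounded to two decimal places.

P = D₀(1+g)/(r−g) ⇒ P(r−g) = D₀(1+g) ⇒ g(P+D₀) = P·r − D₀
g = (P·r − D₀)/(P + D₀) = (£366,832.89×0.104 − £5,440.00) / (£366,832.89 + £5,440.00) = 0.087867

8.79%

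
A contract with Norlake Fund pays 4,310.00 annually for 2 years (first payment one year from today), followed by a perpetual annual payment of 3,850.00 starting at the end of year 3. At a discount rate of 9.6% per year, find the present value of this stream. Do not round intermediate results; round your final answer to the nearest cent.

PV of 2-year annuity: 4,310.00 × [1 − (1+0.096)^−2] / 0.096 = 7520.51255
Perpetuity value at year 2: 3,850.00 / 0.096 = 40104.16667
PV of perpetuity: 40104.16667 / (1+0.096)^2 = 33386.30743
Total PV = 7520.51255 + 33386.30743 = 40906.81998

40906.82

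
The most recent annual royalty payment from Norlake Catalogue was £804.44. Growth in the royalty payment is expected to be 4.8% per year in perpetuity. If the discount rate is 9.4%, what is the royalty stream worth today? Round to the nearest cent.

£18327.24

D₁ = D₀ × (1 + g) = £804.44 × 1.048 = £843.0531
Growing perpetuity: P = D₁ / (r − g) = £843.0531 / (0.094 − 0.048) = £18,327.24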